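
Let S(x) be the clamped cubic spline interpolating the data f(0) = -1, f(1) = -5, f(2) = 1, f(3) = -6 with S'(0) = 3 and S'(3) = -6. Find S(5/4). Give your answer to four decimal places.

Write M_i for S''(x_i). With h_i = 1, 1, 1 and divided differences Δ_i = -4, 6, -7, the continuity of S' gives the tridiagonal system
  1·M_0 + 4·M_1 + 1·M_2 = 6(Δ_1 - Δ_0) = 60
  1·M_1 + 4·M_2 + 1·M_3 = 6(Δ_2 - Δ_1) = -78
Clamped end conditions give two more equations: 2h_0·M_0 + h_0·M_1 = 6(Δ_0 - S'(0)) = -42 and h_2·M_2 + 2h_2·M_3 = 6(S'(3) - Δ_2) = 6.
Solving the tridiagonal system: M_0 = -186/5, M_1 = 162/5, M_2 = -162/5, M_3 = 96/5.
On [1, 2], S(x) = -5 + 3/5·(x - 1) + 81/5·(x - 1)² - 54/5·(x - 1)³.
With (x - 1) = 1/4: S(5/4) = -641/160.

-4.0063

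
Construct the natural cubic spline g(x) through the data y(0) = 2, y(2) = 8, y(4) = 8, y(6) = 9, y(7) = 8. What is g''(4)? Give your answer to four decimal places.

With σ_i denoting the second derivative at x_i, h_i = 2, 2, 2, 1, and Δ_i = (y_(i+1) − y_i)/h_i = 3, 0, 1/2, -1:
  2·σ_0 + 8·σ_1 + 2·σ_2 = 6(Δ_1 - Δ_0) = -18
  2·σ_1 + 8·σ_2 + 2·σ_3 = 6(Δ_2 - Δ_1) = 3
  2·σ_2 + 6·σ_3 + 1·σ_4 = 6(Δ_3 - Δ_2) = -9
Natural end conditions: σ_0 = σ_4 = 0.
Solving: σ_0 = 0, σ_1 = -108/41, σ_2 = 63/41, σ_3 = -165/82, σ_4 = 0.

1.5366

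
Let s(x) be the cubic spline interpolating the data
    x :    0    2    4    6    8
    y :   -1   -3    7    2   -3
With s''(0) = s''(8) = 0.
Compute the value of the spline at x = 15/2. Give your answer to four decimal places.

Let M_i = s''(x_i). Step sizes h_i = 2, 2, 2, 2; slopes of the chords Δ_i = (y_(i+1) - y_i)/h_i = -1, 5, -5/2, -5/2.
  2·M_0 + 8·M_1 + 2·M_2 = 6(Δ_1 - Δ_0) = 36
  2·M_1 + 8·M_2 + 2·M_3 = 6(Δ_2 - Δ_1) = -45
  2·M_2 + 8·M_3 + 2·M_4 = 6(Δ_3 - Δ_2) = 0
Natural end conditions: M_0 = M_4 = 0.
Solving: M_0 = 0, M_1 = 45/7, M_2 = -54/7, M_3 = 27/14, M_4 = 0.
On [6, 8], s(x) = 2 - 53/14·(x - 6) + 27/28·(x - 6)² - 9/56·(x - 6)³.
With (x - 6) = 3/2: s(15/2) = -919/448.

-2.0513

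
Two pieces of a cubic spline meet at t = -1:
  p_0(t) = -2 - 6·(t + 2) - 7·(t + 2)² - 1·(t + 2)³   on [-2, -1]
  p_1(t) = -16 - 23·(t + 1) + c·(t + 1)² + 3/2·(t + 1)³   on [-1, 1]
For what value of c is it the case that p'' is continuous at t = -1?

p_0''(t) = -14 - 6·(t + 2), so p_0''(-1) = -20. On the right, p_1''(-1) = 2c, so c = -10.

-10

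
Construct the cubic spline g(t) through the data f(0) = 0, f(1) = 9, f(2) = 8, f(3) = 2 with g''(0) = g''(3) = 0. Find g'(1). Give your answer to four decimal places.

Let m_i = g''(x_i). Step sizes h_i = 1, 1, 1; slopes of the chords Δ_i = (y_(i+1) - y_i)/h_i = 9, -1, -6.
  1·m_0 + 4·m_1 + 1·m_2 = 6(Δ_1 - Δ_0) = -60
  1·m_1 + 4·m_2 + 1·m_3 = 6(Δ_2 - Δ_1) = -30
Natural end conditions: m_0 = m_3 = 0.
Hence m_0 = 0, m_1 = -14, m_2 = -4, m_3 = 0.
On [1, 2], g'(t) = b_1 + 2c_1·(t - 1) + 3d_1·(t - 1)² with b_1 = Δ_1 - h_1(2m_1 + m_2)/6 = 13/3, c_1 = m_1/2 = -7, d_1 = (m_2 - m_1)/(6h_1) = 5/3. So g'(1) = 13/3.

4.3333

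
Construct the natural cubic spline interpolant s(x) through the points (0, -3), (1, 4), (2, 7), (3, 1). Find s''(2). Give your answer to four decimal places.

Let M_i = s''(x_i). Step sizes h_i = 1, 1, 1; slopes of the chords Δ_i = (y_(i+1) - y_i)/h_i = 7, 3, -6.
  1·M_0 + 4·M_1 + 1·M_2 = 6(Δ_1 - Δ_0) = -24
  1·M_1 + 4·M_2 + 1·M_3 = 6(Δ_2 - Δ_1) = -54
Natural end conditions: M_0 = M_3 = 0.
Solving the tridiagonal system: M_0 = 0, M_1 = -14/5, M_2 = -64/5, M_3 = 0.

-12.8000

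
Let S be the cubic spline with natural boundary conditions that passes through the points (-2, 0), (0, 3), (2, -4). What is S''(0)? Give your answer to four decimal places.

-3.7500

Let m_i = S''(x_i). Step sizes h_i = 2, 2; slopes of the chords Δ_i = (y_(i+1) - y_i)/h_i = 3/2, -7/2.
  2·m_0 + 8·m_1 + 2·m_2 = 6(Δ_1 - Δ_0) = -30
Natural end conditions: m_0 = m_2 = 0.
Forward elimination and back-substitution give m_0 = 0, m_1 = -15/4, m_2 = 0.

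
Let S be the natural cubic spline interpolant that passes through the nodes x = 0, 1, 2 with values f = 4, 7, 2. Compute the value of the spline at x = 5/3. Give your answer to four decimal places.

Write σ_i for S''(x_i). With h_i = 1, 1 and divided differences Δ_i = 3, -5, the continuity of S' gives the tridiagonal system
  1·σ_0 + 4·σ_1 + 1·σ_2 = 6(Δ_1 - Δ_0) = -48
Natural end conditions: σ_0 = σ_2 = 0.
Solving the tridiagonal system: σ_0 = 0, σ_1 = -12, σ_2 = 0.
On [1, 2], S(x) = 7 - 1·(x - 1) - 6·(x - 1)² + 2·(x - 1)³.
With (x - 1) = 2/3: S(5/3) = 115/27.

4.2593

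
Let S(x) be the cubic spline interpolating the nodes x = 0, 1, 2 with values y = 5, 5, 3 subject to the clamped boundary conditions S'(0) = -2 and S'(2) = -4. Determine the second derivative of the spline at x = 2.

-4

Put M_i = S'' at the i-th knot. Here h = (1, 1) and Δ = (0, -2), so the interior equations h_(i-1)·M_(i-1) + 2(h_(i-1)+h_i)·M_i + h_i·M_(i+1) = 6(Δ_i − Δ_(i-1)) read
  1·M_0 + 4·M_1 + 1·M_2 = 6(Δ_1 - Δ_0) = -12
Clamped end conditions give two more equations: 2h_0·M_0 + h_0·M_1 = 6(Δ_0 - S'(0)) = 12 and h_1·M_1 + 2h_1·M_2 = 6(S'(2) - Δ_1) = -12.
Forward elimination and back-substitution give M_0 = 8, M_1 = -4, M_2 = -4.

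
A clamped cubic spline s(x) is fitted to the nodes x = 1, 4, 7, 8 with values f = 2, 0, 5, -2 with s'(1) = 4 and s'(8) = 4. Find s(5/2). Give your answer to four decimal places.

1.7500

Let M_i = s''(x_i). Step sizes h_i = 3, 3, 1; slopes of the chords Δ_i = (y_(i+1) - y_i)/h_i = -2/3, 5/3, -7.
  3·M_0 + 12·M_1 + 3·M_2 = 6(Δ_1 - Δ_0) = 14
  3·M_1 + 8·M_2 + 1·M_3 = 6(Δ_2 - Δ_1) = -52
Clamped end conditions give two more equations: 2h_0·M_0 + h_0·M_1 = 6(Δ_0 - s'(1)) = -28 and h_2·M_2 + 2h_2·M_3 = 6(s'(8) - Δ_2) = 66.
Hence M_0 = -8, M_1 = 20/3, M_2 = -14, M_3 = 40.
On [1, 4], s(x) = 2 + 4·(x - 1) - 4·(x - 1)² + 22/27·(x - 1)³.
With (x - 1) = 3/2: s(5/2) = 7/4.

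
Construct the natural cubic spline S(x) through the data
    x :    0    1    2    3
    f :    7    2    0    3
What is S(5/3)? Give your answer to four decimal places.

0.1086

Put M_i = S'' at the i-th knot. Here h = (1, 1, 1) and Δ = (-5, -2, 3), so the interior equations h_(i-1)·M_(i-1) + 2(h_(i-1)+h_i)·M_i + h_i·M_(i+1) = 6(Δ_i − Δ_(i-1)) read
  1·M_0 + 4·M_1 + 1·M_2 = 6(Δ_1 - Δ_0) = 18
  1·M_1 + 4·M_2 + 1·M_3 = 6(Δ_2 - Δ_1) = 30
Natural end conditions: M_0 = M_3 = 0.
Forward elimination and back-substitution give M_0 = 0, M_1 = 14/5, M_2 = 34/5, M_3 = 0.
On [1, 2], S(x) = 2 - 61/15·(x - 1) + 7/5·(x - 1)² + 2/3·(x - 1)³.
With (x - 1) = 2/3: S(5/3) = 44/405.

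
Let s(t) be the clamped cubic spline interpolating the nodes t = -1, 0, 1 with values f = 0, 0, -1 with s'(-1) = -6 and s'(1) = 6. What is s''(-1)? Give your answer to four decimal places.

25.5000

Put M_i = s'' at the i-th knot. Here h = (1, 1) and Δ = (0, -1), so the interior equations h_(i-1)·M_(i-1) + 2(h_(i-1)+h_i)·M_i + h_i·M_(i+1) = 6(Δ_i − Δ_(i-1)) read
  1·M_0 + 4·M_1 + 1·M_2 = 6(Δ_1 - Δ_0) = -6
Clamped end conditions give two more equations: 2h_0·M_0 + h_0·M_1 = 6(Δ_0 - s'(-1)) = 36 and h_1·M_1 + 2h_1·M_2 = 6(s'(1) - Δ_1) = 42.
Solving: M_0 = 51/2, M_1 = -15, M_2 = 57/2.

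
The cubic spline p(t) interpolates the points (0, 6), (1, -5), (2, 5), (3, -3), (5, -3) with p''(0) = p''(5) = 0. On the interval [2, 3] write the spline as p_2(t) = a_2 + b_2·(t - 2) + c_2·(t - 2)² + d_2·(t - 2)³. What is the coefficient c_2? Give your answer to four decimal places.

Write M_i for p''(x_i). With h_i = 1, 1, 1, 2 and divided differences Δ_i = -11, 10, -8, 0, the continuity of p' gives the tridiagonal system
  1·M_0 + 4·M_1 + 1·M_2 = 6(Δ_1 - Δ_0) = 126
  1·M_1 + 4·M_2 + 1·M_3 = 6(Δ_2 - Δ_1) = -108
  1·M_2 + 6·M_3 + 2·M_4 = 6(Δ_3 - Δ_2) = 48
Natural end conditions: M_0 = M_4 = 0.
Forward elimination and back-substitution give M_0 = 0, M_1 = 1797/43, M_2 = -1770/43, M_3 = 639/43, M_4 = 0.
On [2, 3], with p_2(t) = a_2 + b_2·(t - 2) + c_2·(t - 2)² + d_2·(t - 2)³: c_2 = M_2/2 = -885/43, d_2 = (M_3 - M_2)/(6h_2) = 803/86, b_2 = Δ_2 - h_2(2M_2 + M_3)/6 = 279/86.

-20.5814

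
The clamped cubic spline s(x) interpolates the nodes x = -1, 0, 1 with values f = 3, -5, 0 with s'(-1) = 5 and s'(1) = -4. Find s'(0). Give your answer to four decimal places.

Put σ_i = s'' at the i-th knot. Here h = (1, 1) and Δ = (-8, 5), so the interior equations h_(i-1)·σ_(i-1) + 2(h_(i-1)+h_i)·σ_i + h_i·σ_(i+1) = 6(Δ_i − Δ_(i-1)) read
  1·σ_0 + 4·σ_1 + 1·σ_2 = 6(Δ_1 - Δ_0) = 78
Clamped end conditions give two more equations: 2h_0·σ_0 + h_0·σ_1 = 6(Δ_0 - s'(-1)) = -78 and h_1·σ_1 + 2h_1·σ_2 = 6(s'(1) - Δ_1) = -54.
Forward elimination and back-substitution give σ_0 = -63, σ_1 = 48, σ_2 = -51.
On [0, 1], s'(x) = b_1 + 2c_1·x + 3d_1·x² with b_1 = Δ_1 - h_1(2σ_1 + σ_2)/6 = -5/2, c_1 = σ_1/2 = 24, d_1 = (σ_2 - σ_1)/(6h_1) = -33/2. So s'(0) = -5/2.

-2.5000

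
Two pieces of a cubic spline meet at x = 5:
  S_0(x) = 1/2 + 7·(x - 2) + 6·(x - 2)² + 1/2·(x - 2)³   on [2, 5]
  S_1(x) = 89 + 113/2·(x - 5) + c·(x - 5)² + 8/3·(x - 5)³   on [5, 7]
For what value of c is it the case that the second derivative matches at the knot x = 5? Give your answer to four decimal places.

10.5000

S_0''(x) = 12 + 3·(x - 2), so S_0''(5) = 21. On the right, S_1''(5) = 2c, so c = 21/2.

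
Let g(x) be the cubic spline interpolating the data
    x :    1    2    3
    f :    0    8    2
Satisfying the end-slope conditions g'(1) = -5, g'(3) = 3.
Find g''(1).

With m_i denoting the second derivative at x_i, h_i = 1, 1, and Δ_i = (y_(i+1) − y_i)/h_i = 8, -6:
  1·m_0 + 4·m_1 + 1·m_2 = 6(Δ_1 - Δ_0) = -84
Clamped end conditions give two more equations: 2h_0·m_0 + h_0·m_1 = 6(Δ_0 - g'(1)) = 78 and h_1·m_1 + 2h_1·m_2 = 6(g'(3) - Δ_1) = 54.
Forward elimination and back-substitution give m_0 = 64, m_1 = -50, m_2 = 52.

64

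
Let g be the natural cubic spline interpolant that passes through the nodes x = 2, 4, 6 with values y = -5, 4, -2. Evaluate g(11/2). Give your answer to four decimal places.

0.3789

Put σ_i = g'' at the i-th knot. Here h = (2, 2) and Δ = (9/2, -3), so the interior equations h_(i-1)·σ_(i-1) + 2(h_(i-1)+h_i)·σ_i + h_i·σ_(i+1) = 6(Δ_i − Δ_(i-1)) read
  2·σ_0 + 8·σ_1 + 2·σ_2 = 6(Δ_1 - Δ_0) = -45
Natural end conditions: σ_0 = σ_2 = 0.
Solving: σ_0 = 0, σ_1 = -45/8, σ_2 = 0.
On [4, 6], g(x) = 4 + 3/4·(x - 4) - 45/16·(x - 4)² + 15/32·(x - 4)³.
With (x - 4) = 3/2: g(11/2) = 97/256.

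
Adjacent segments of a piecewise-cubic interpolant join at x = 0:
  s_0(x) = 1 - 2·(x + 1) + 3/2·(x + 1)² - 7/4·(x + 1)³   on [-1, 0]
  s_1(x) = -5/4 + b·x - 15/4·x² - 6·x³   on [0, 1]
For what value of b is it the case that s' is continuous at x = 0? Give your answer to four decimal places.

-4.2500

s_0'(x) = -2 + 3·(x + 1) - 21/4·(x + 1)², so s_0'(0) = -17/4. On the right, s_1'(0) = b, so b = -17/4.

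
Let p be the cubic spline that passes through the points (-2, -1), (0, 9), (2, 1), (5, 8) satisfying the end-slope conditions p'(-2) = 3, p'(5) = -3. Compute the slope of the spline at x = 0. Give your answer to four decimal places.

Write M_i for p''(x_i). With h_i = 2, 2, 3 and divided differences Δ_i = 5, -4, 7/3, the continuity of p' gives the tridiagonal system
  2·M_0 + 8·M_1 + 2·M_2 = 6(Δ_1 - Δ_0) = -54
  2·M_1 + 10·M_2 + 3·M_3 = 6(Δ_2 - Δ_1) = 38
Clamped end conditions give two more equations: 2h_0·M_0 + h_0·M_1 = 6(Δ_0 - p'(-2)) = 12 and h_2·M_2 + 2h_2·M_3 = 6(p'(5) - Δ_2) = -32.
Solving the tridiagonal system: M_0 = 317/37, M_1 = -412/37, M_2 = 332/37, M_3 = -1090/111.
On [0, 2], p'(x) = b_1 + 2c_1·x + 3d_1·x² with b_1 = Δ_1 - h_1(2M_1 + M_2)/6 = 16/37, c_1 = M_1/2 = -206/37, d_1 = (M_2 - M_1)/(6h_1) = 62/37. So p'(0) = 16/37.

0.4324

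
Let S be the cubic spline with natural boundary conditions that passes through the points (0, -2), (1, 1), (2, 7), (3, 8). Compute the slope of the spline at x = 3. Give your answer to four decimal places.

-0.5333

Let m_i = S''(x_i). Step sizes h_i = 1, 1, 1; slopes of the chords Δ_i = (y_(i+1) - y_i)/h_i = 3, 6, 1.
  1·m_0 + 4·m_1 + 1·m_2 = 6(Δ_1 - Δ_0) = 18
  1·m_1 + 4·m_2 + 1·m_3 = 6(Δ_2 - Δ_1) = -30
Natural end conditions: m_0 = m_3 = 0.
Forward elimination and back-substitution give m_0 = 0, m_1 = 34/5, m_2 = -46/5, m_3 = 0.
On [2, 3], S'(x) = b_2 + 2c_2·(x - 2) + 3d_2·(x - 2)² with b_2 = Δ_2 - h_2(2m_2 + m_3)/6 = 61/15, c_2 = m_2/2 = -23/5, d_2 = (m_3 - m_2)/(6h_2) = 23/15. So S'(3) = -8/15.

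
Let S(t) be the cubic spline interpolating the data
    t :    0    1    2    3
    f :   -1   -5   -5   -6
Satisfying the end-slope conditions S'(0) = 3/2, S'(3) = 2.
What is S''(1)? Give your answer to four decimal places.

13.9333

Let σ_i = S''(x_i). Step sizes h_i = 1, 1, 1; slopes of the chords Δ_i = (y_(i+1) - y_i)/h_i = -4, 0, -1.
  1·σ_0 + 4·σ_1 + 1·σ_2 = 6(Δ_1 - Δ_0) = 24
  1·σ_1 + 4·σ_2 + 1·σ_3 = 6(Δ_2 - Δ_1) = -6
Clamped end conditions give two more equations: 2h_0·σ_0 + h_0·σ_1 = 6(Δ_0 - S'(0)) = -33 and h_2·σ_2 + 2h_2·σ_3 = 6(S'(3) - Δ_2) = 18.
Forward elimination and back-substitution give σ_0 = -352/15, σ_1 = 209/15, σ_2 = -124/15, σ_3 = 197/15.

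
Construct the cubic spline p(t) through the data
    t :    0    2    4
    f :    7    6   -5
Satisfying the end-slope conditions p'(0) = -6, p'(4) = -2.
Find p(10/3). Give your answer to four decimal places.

With σ_i denoting the second derivative at x_i, h_i = 2, 2, and Δ_i = (y_(i+1) − y_i)/h_i = -1/2, -11/2:
  2·σ_0 + 8·σ_1 + 2·σ_2 = 6(Δ_1 - Δ_0) = -30
Clamped end conditions give two more equations: 2h_0·σ_0 + h_0·σ_1 = 6(Δ_0 - p'(0)) = 33 and h_1·σ_1 + 2h_1·σ_2 = 6(p'(4) - Δ_1) = 21.
Forward elimination and back-substitution give σ_0 = 13, σ_1 = -19/2, σ_2 = 10.
On [2, 4], p(t) = 6 - 5/2·(t - 2) - 19/4·(t - 2)² + 13/8·(t - 2)³.
With (t - 2) = 4/3: p(10/3) = -52/27.

-1.9259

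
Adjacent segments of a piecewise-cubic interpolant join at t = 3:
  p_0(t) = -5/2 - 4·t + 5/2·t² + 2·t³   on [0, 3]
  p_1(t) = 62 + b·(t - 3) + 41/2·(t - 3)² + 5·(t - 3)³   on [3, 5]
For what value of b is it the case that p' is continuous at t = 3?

p_0'(t) = -4 + 5·t + 6·t², so p_0'(3) = 65. On the right, p_1'(3) = b, so b = 65.

65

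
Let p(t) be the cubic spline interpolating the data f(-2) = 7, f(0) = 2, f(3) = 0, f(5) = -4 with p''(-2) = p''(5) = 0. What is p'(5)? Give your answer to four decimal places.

-2.4139

With M_i denoting the second derivative at x_i, h_i = 2, 3, 2, and Δ_i = (y_(i+1) − y_i)/h_i = -5/2, -2/3, -2:
  2·M_0 + 10·M_1 + 3·M_2 = 6(Δ_1 - Δ_0) = 11
  3·M_1 + 10·M_2 + 2·M_3 = 6(Δ_2 - Δ_1) = -8
Natural end conditions: M_0 = M_3 = 0.
Hence M_0 = 0, M_1 = 134/91, M_2 = -113/91, M_3 = 0.
On [3, 5], p'(t) = b_2 + 2c_2·(t - 3) + 3d_2·(t - 3)² with b_2 = Δ_2 - h_2(2M_2 + M_3)/6 = -320/273, c_2 = M_2/2 = -113/182, d_2 = (M_3 - M_2)/(6h_2) = 113/1092. So p'(5) = -659/273.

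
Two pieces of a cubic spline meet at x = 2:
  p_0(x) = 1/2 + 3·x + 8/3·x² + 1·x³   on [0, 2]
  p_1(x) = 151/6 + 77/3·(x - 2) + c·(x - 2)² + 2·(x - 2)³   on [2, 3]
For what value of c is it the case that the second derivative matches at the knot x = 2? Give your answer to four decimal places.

p_0''(x) = 16/3 + 6·x, so p_0''(2) = 52/3. On the right, p_1''(2) = 2c, so c = 26/3.

8.6667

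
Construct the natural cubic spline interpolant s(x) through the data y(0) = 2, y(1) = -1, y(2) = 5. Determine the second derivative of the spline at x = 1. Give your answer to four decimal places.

13.5000

Put m_i = s'' at the i-th knot. Here h = (1, 1) and Δ = (-3, 6), so the interior equations h_(i-1)·m_(i-1) + 2(h_(i-1)+h_i)·m_i + h_i·m_(i+1) = 6(Δ_i − Δ_(i-1)) read
  1·m_0 + 4·m_1 + 1·m_2 = 6(Δ_1 - Δ_0) = 54
Natural end conditions: m_0 = m_2 = 0.
Forward elimination and back-substitution give m_0 = 0, m_1 = 27/2, m_2 = 0.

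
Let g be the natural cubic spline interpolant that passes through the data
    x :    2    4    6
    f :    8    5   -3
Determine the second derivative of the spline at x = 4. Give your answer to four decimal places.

-1.8750

With M_i denoting the second derivative at x_i, h_i = 2, 2, and Δ_i = (y_(i+1) − y_i)/h_i = -3/2, -4:
  2·M_0 + 8·M_1 + 2·M_2 = 6(Δ_1 - Δ_0) = -15
Natural end conditions: M_0 = M_2 = 0.
Solving: M_0 = 0, M_1 = -15/8, M_2 = 0.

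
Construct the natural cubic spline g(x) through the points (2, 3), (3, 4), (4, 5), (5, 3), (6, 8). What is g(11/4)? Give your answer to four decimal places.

Let m_i = g''(x_i). Step sizes h_i = 1, 1, 1, 1; slopes of the chords Δ_i = (y_(i+1) - y_i)/h_i = 1, 1, -2, 5.
  1·m_0 + 4·m_1 + 1·m_2 = 6(Δ_1 - Δ_0) = 0
  1·m_1 + 4·m_2 + 1·m_3 = 6(Δ_2 - Δ_1) = -18
  1·m_2 + 4·m_3 + 1·m_4 = 6(Δ_3 - Δ_2) = 42
Natural end conditions: m_0 = m_4 = 0.
Solving: m_0 = 0, m_1 = 57/28, m_2 = -57/7, m_3 = 351/28, m_4 = 0.
On [2, 3], g(x) = 3 + 37/56·(x - 2) + 0·(x - 2)² + 19/56·(x - 2)³.
With (x - 2) = 3/4: g(11/4) = 1863/512.

3.6387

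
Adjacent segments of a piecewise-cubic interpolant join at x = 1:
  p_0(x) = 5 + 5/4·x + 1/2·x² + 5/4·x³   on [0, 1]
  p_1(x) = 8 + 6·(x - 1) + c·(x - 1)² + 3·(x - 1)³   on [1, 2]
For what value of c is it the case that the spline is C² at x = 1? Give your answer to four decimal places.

4.2500

p_0''(x) = 1 + 15/2·x, so p_0''(1) = 17/2. On the right, p_1''(1) = 2c, so c = 17/4.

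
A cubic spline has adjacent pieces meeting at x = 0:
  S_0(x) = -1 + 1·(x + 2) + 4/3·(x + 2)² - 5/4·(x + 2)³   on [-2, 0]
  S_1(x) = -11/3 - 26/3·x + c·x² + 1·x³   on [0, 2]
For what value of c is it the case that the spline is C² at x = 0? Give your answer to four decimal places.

-6.1667

S_0''(x) = 8/3 - 15/2·(x + 2), so S_0''(0) = -37/3. On the right, S_1''(0) = 2c, so c = -37/6.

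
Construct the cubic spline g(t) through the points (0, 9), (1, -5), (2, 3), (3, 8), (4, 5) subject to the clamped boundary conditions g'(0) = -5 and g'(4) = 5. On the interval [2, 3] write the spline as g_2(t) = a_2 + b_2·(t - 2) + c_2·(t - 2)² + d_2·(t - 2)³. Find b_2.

12

Put M_i = g'' at the i-th knot. Here h = (1, 1, 1, 1) and Δ = (-14, 8, 5, -3), so the interior equations h_(i-1)·M_(i-1) + 2(h_(i-1)+h_i)·M_i + h_i·M_(i+1) = 6(Δ_i − Δ_(i-1)) read
  1·M_0 + 4·M_1 + 1·M_2 = 6(Δ_1 - Δ_0) = 132
  1·M_1 + 4·M_2 + 1·M_3 = 6(Δ_2 - Δ_1) = -18
  1·M_2 + 4·M_3 + 1·M_4 = 6(Δ_3 - Δ_2) = -48
Clamped end conditions give two more equations: 2h_0·M_0 + h_0·M_1 = 6(Δ_0 - g'(0)) = -54 and h_3·M_3 + 2h_3·M_4 = 6(g'(4) - Δ_3) = 48.
Solving: M_0 = -103/2, M_1 = 49, M_2 = -25/2, M_3 = -17, M_4 = 65/2.
On [2, 3], with g_2(t) = a_2 + b_2·(t - 2) + c_2·(t - 2)² + d_2·(t - 2)³: c_2 = M_2/2 = -25/4, d_2 = (M_3 - M_2)/(6h_2) = -3/4, b_2 = Δ_2 - h_2(2M_2 + M_3)/6 = 12.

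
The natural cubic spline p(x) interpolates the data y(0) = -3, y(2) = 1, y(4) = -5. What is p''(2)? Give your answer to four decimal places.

-3.7500

Let σ_i = p''(x_i). Step sizes h_i = 2, 2; slopes of the chords Δ_i = (y_(i+1) - y_i)/h_i = 2, -3.
  2·σ_0 + 8·σ_1 + 2·σ_2 = 6(Δ_1 - Δ_0) = -30
Natural end conditions: σ_0 = σ_2 = 0.
Solving: σ_0 = 0, σ_1 = -15/4, σ_2 = 0.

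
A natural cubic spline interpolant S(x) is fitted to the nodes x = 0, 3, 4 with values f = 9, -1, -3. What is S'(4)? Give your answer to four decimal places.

Let m_i = S''(x_i). Step sizes h_i = 3, 1; slopes of the chords Δ_i = (y_(i+1) - y_i)/h_i = -10/3, -2.
  3·m_0 + 8·m_1 + 1·m_2 = 6(Δ_1 - Δ_0) = 8
Natural end conditions: m_0 = m_2 = 0.
Solving: m_0 = 0, m_1 = 1, m_2 = 0.
On [3, 4], S'(x) = b_1 + 2c_1·(x - 3) + 3d_1·(x - 3)² with b_1 = Δ_1 - h_1(2m_1 + m_2)/6 = -7/3, c_1 = m_1/2 = 1/2, d_1 = (m_2 - m_1)/(6h_1) = -1/6. So S'(4) = -11/6.

-1.8333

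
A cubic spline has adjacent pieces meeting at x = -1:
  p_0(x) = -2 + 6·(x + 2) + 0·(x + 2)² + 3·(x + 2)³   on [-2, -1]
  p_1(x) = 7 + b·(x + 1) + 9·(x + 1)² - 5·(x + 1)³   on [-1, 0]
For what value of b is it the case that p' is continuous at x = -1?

p_0'(x) = 6 + 0·(x + 2) + 9·(x + 2)², so p_0'(-1) = 15. On the right, p_1'(-1) = b, so b = 15.

15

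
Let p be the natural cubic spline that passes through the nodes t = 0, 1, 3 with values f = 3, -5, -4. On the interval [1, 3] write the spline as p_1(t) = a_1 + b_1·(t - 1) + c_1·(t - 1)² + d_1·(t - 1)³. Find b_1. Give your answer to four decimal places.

-5.1667

Write m_i for p''(x_i). With h_i = 1, 2 and divided differences Δ_i = -8, 1/2, the continuity of p' gives the tridiagonal system
  1·m_0 + 6·m_1 + 2·m_2 = 6(Δ_1 - Δ_0) = 51
Natural end conditions: m_0 = m_2 = 0.
Solving the tridiagonal system: m_0 = 0, m_1 = 17/2, m_2 = 0.
On [1, 3], with p_1(t) = a_1 + b_1·(t - 1) + c_1·(t - 1)² + d_1·(t - 1)³: c_1 = m_1/2 = 17/4, d_1 = (m_2 - m_1)/(6h_1) = -17/24, b_1 = Δ_1 - h_1(2m_1 + m_2)/6 = -31/6.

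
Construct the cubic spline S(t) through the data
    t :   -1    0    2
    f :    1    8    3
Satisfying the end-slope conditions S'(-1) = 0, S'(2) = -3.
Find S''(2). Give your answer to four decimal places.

7.7500

Let m_i = S''(x_i). Step sizes h_i = 1, 2; slopes of the chords Δ_i = (y_(i+1) - y_i)/h_i = 7, -5/2.
  1·m_0 + 6·m_1 + 2·m_2 = 6(Δ_1 - Δ_0) = -57
Clamped end conditions give two more equations: 2h_0·m_0 + h_0·m_1 = 6(Δ_0 - S'(-1)) = 42 and h_1·m_1 + 2h_1·m_2 = 6(S'(2) - Δ_1) = -3.
Solving: m_0 = 59/2, m_1 = -17, m_2 = 31/4.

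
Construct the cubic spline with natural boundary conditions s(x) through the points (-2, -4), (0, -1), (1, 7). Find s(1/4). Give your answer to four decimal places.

Write σ_i for s''(x_i). With h_i = 2, 1 and divided differences Δ_i = 3/2, 8, the continuity of s' gives the tridiagonal system
  2·σ_0 + 6·σ_1 + 1·σ_2 = 6(Δ_1 - Δ_0) = 39
Natural end conditions: σ_0 = σ_2 = 0.
Hence σ_0 = 0, σ_1 = 13/2, σ_2 = 0.
On [0, 1], s(x) = -1 + 35/6·x + 13/4·x² - 13/12·x³.
With x = 1/4: s(1/4) = 165/256.

0.6445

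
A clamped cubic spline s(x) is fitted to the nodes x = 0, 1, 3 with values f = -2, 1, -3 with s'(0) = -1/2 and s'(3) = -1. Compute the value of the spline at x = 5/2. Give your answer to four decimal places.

Let M_i = s''(x_i). Step sizes h_i = 1, 2; slopes of the chords Δ_i = (y_(i+1) - y_i)/h_i = 3, -2.
  1·M_0 + 6·M_1 + 2·M_2 = 6(Δ_1 - Δ_0) = -30
Clamped end conditions give two more equations: 2h_0·M_0 + h_0·M_1 = 6(Δ_0 - s'(0)) = 21 and h_1·M_1 + 2h_1·M_2 = 6(s'(3) - Δ_1) = 6.
Forward elimination and back-substitution give M_0 = 46/3, M_1 = -29/3, M_2 = 19/3.
On [1, 3], s(x) = 1 + 7/3·(x - 1) - 29/6·(x - 1)² + 4/3·(x - 1)³.
With (x - 1) = 3/2: s(5/2) = -15/8.

-1.8750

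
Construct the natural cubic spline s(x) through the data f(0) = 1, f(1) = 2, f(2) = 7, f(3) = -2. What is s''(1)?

Let σ_i = s''(x_i). Step sizes h_i = 1, 1, 1; slopes of the chords Δ_i = (y_(i+1) - y_i)/h_i = 1, 5, -9.
  1·σ_0 + 4·σ_1 + 1·σ_2 = 6(Δ_1 - Δ_0) = 24
  1·σ_1 + 4·σ_2 + 1·σ_3 = 6(Δ_2 - Δ_1) = -84
Natural end conditions: σ_0 = σ_3 = 0.
Solving the tridiagonal system: σ_0 = 0, σ_1 = 12, σ_2 = -24, σ_3 = 0.

12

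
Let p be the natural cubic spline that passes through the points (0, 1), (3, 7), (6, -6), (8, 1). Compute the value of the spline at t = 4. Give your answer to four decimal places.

Write m_i for p''(x_i). With h_i = 3, 3, 2 and divided differences Δ_i = 2, -13/3, 7/2, the continuity of p' gives the tridiagonal system
  3·m_0 + 12·m_1 + 3·m_2 = 6(Δ_1 - Δ_0) = -38
  3·m_1 + 10·m_2 + 2·m_3 = 6(Δ_2 - Δ_1) = 47
Natural end conditions: m_0 = m_3 = 0.
Forward elimination and back-substitution give m_0 = 0, m_1 = -521/111, m_2 = 226/37, m_3 = 0.
On [3, 6], p(t) = 7 - 299/111·(t - 3) - 521/222·(t - 3)² + 1199/1998·(t - 3)³.
With (t - 3) = 1: p(4) = 2557/999.

2.5596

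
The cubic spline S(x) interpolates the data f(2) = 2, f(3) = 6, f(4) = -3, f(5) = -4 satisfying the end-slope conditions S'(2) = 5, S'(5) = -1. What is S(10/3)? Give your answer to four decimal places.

Write m_i for S''(x_i). With h_i = 1, 1, 1 and divided differences Δ_i = 4, -9, -1, the continuity of S' gives the tridiagonal system
  1·m_0 + 4·m_1 + 1·m_2 = 6(Δ_1 - Δ_0) = -78
  1·m_1 + 4·m_2 + 1·m_3 = 6(Δ_2 - Δ_1) = 48
Clamped end conditions give two more equations: 2h_0·m_0 + h_0·m_1 = 6(Δ_0 - S'(2)) = -6 and h_2·m_2 + 2h_2·m_3 = 6(S'(5) - Δ_2) = 0.
Solving: m_0 = 54/5, m_1 = -138/5, m_2 = 108/5, m_3 = -54/5.
On [3, 4], S(x) = 6 - 17/5·(x - 3) - 69/5·(x - 3)² + 41/5·(x - 3)³.
With (x - 3) = 1/3: S(10/3) = 491/135.

3.6370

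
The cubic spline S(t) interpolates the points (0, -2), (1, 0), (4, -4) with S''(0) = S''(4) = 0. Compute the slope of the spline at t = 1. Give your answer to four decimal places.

Let σ_i = S''(x_i). Step sizes h_i = 1, 3; slopes of the chords Δ_i = (y_(i+1) - y_i)/h_i = 2, -4/3.
  1·σ_0 + 8·σ_1 + 3·σ_2 = 6(Δ_1 - Δ_0) = -20
Natural end conditions: σ_0 = σ_2 = 0.
Solving the tridiagonal system: σ_0 = 0, σ_1 = -5/2, σ_2 = 0.
On [1, 4], S'(t) = b_1 + 2c_1·(t - 1) + 3d_1·(t - 1)² with b_1 = Δ_1 - h_1(2σ_1 + σ_2)/6 = 7/6, c_1 = σ_1/2 = -5/4, d_1 = (σ_2 - σ_1)/(6h_1) = 5/36. So S'(1) = 7/6.

1.1667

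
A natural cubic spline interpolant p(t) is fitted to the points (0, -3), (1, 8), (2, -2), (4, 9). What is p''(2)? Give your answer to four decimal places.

With M_i denoting the second derivative at x_i, h_i = 1, 1, 2, and Δ_i = (y_(i+1) − y_i)/h_i = 11, -10, 11/2:
  1·M_0 + 4·M_1 + 1·M_2 = 6(Δ_1 - Δ_0) = -126
  1·M_1 + 6·M_2 + 2·M_3 = 6(Δ_2 - Δ_1) = 93
Natural end conditions: M_0 = M_3 = 0.
Solving the tridiagonal system: M_0 = 0, M_1 = -849/23, M_2 = 498/23, M_3 = 0.

21.6522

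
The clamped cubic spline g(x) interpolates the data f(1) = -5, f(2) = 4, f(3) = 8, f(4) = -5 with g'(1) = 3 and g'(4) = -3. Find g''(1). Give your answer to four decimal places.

Write M_i for g''(x_i). With h_i = 1, 1, 1 and divided differences Δ_i = 9, 4, -13, the continuity of g' gives the tridiagonal system
  1·M_0 + 4·M_1 + 1·M_2 = 6(Δ_1 - Δ_0) = -30
  1·M_1 + 4·M_2 + 1·M_3 = 6(Δ_2 - Δ_1) = -102
Clamped end conditions give two more equations: 2h_0·M_0 + h_0·M_1 = 6(Δ_0 - g'(1)) = 36 and h_2·M_2 + 2h_2·M_3 = 6(g'(4) - Δ_2) = 60.
Solving the tridiagonal system: M_0 = 98/5, M_1 = -16/5, M_2 = -184/5, M_3 = 242/5.

19.6000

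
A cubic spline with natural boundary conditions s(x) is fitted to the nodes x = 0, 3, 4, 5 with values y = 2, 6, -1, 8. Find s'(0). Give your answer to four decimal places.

6.1075

Let σ_i = s''(x_i). Step sizes h_i = 3, 1, 1; slopes of the chords Δ_i = (y_(i+1) - y_i)/h_i = 4/3, -7, 9.
  3·σ_0 + 8·σ_1 + 1·σ_2 = 6(Δ_1 - Δ_0) = -50
  1·σ_1 + 4·σ_2 + 1·σ_3 = 6(Δ_2 - Δ_1) = 96
Natural end conditions: σ_0 = σ_3 = 0.
Solving: σ_0 = 0, σ_1 = -296/31, σ_2 = 818/31, σ_3 = 0.
On [0, 3], s'(x) = b_0 + 2c_0·x + 3d_0·x² with b_0 = Δ_0 - h_0(2σ_0 + σ_1)/6 = 568/93, c_0 = σ_0/2 = 0, d_0 = (σ_1 - σ_0)/(6h_0) = -148/279. So s'(0) = 568/93.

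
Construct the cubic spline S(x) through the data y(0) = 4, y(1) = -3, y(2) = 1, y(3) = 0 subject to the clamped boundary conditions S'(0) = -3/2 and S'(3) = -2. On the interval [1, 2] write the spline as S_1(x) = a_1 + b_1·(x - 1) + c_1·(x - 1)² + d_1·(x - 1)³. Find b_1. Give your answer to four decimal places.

Put σ_i = S'' at the i-th knot. Here h = (1, 1, 1) and Δ = (-7, 4, -1), so the interior equations h_(i-1)·σ_(i-1) + 2(h_(i-1)+h_i)·σ_i + h_i·σ_(i+1) = 6(Δ_i − Δ_(i-1)) read
  1·σ_0 + 4·σ_1 + 1·σ_2 = 6(Δ_1 - Δ_0) = 66
  1·σ_1 + 4·σ_2 + 1·σ_3 = 6(Δ_2 - Δ_1) = -30
Clamped end conditions give two more equations: 2h_0·σ_0 + h_0·σ_1 = 6(Δ_0 - S'(0)) = -33 and h_2·σ_2 + 2h_2·σ_3 = 6(S'(3) - Δ_2) = -6.
Forward elimination and back-substitution give σ_0 = -458/15, σ_1 = 421/15, σ_2 = -236/15, σ_3 = 73/15.
On [1, 2], with S_1(x) = a_1 + b_1·(x - 1) + c_1·(x - 1)² + d_1·(x - 1)³: c_1 = σ_1/2 = 421/30, d_1 = (σ_2 - σ_1)/(6h_1) = -73/10, b_1 = Δ_1 - h_1(2σ_1 + σ_2)/6 = -41/15.

-2.7333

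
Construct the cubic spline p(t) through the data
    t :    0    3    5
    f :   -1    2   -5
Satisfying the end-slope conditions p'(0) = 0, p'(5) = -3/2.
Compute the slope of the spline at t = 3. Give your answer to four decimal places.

-2.1000

Write σ_i for p''(x_i). With h_i = 3, 2 and divided differences Δ_i = 1, -7/2, the continuity of p' gives the tridiagonal system
  3·σ_0 + 10·σ_1 + 2·σ_2 = 6(Δ_1 - Δ_0) = -27
Clamped end conditions give two more equations: 2h_0·σ_0 + h_0·σ_1 = 6(Δ_0 - p'(0)) = 6 and h_1·σ_1 + 2h_1·σ_2 = 6(p'(5) - Δ_1) = 12.
Forward elimination and back-substitution give σ_0 = 17/5, σ_1 = -24/5, σ_2 = 27/5.
On [3, 5], p'(t) = b_1 + 2c_1·(t - 3) + 3d_1·(t - 3)² with b_1 = Δ_1 - h_1(2σ_1 + σ_2)/6 = -21/10, c_1 = σ_1/2 = -12/5, d_1 = (σ_2 - σ_1)/(6h_1) = 17/20. So p'(3) = -21/10.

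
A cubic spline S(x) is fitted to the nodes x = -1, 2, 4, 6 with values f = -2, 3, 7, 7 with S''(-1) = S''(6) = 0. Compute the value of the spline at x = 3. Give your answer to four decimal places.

5.2763

Write M_i for S''(x_i). With h_i = 3, 2, 2 and divided differences Δ_i = 5/3, 2, 0, the continuity of S' gives the tridiagonal system
  3·M_0 + 10·M_1 + 2·M_2 = 6(Δ_1 - Δ_0) = 2
  2·M_1 + 8·M_2 + 2·M_3 = 6(Δ_2 - Δ_1) = -12
Natural end conditions: M_0 = M_3 = 0.
Hence M_0 = 0, M_1 = 10/19, M_2 = -31/19, M_3 = 0.
On [2, 4], S(x) = 3 + 125/57·(x - 2) + 5/19·(x - 2)² - 41/228·(x - 2)³.
With (x - 2) = 1: S(3) = 401/76.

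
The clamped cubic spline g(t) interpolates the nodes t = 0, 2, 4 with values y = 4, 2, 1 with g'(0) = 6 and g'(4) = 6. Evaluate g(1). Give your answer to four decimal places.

With M_i denoting the second derivative at x_i, h_i = 2, 2, and Δ_i = (y_(i+1) − y_i)/h_i = -1, -1/2:
  2·M_0 + 8·M_1 + 2·M_2 = 6(Δ_1 - Δ_0) = 3
Clamped end conditions give two more equations: 2h_0·M_0 + h_0·M_1 = 6(Δ_0 - g'(0)) = -42 and h_1·M_1 + 2h_1·M_2 = 6(g'(4) - Δ_1) = 39.
Hence M_0 = -87/8, M_1 = 3/4, M_2 = 75/8.
On [0, 2], g(t) = 4 + 6·t - 87/16·t² + 31/32·t³.
With t = 1: g(1) = 177/32.

5.5313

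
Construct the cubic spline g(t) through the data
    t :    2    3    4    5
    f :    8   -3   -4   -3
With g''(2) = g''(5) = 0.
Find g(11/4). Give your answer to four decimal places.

-1.0813

With σ_i denoting the second derivative at x_i, h_i = 1, 1, 1, and Δ_i = (y_(i+1) − y_i)/h_i = -11, -1, 1:
  1·σ_0 + 4·σ_1 + 1·σ_2 = 6(Δ_1 - Δ_0) = 60
  1·σ_1 + 4·σ_2 + 1·σ_3 = 6(Δ_2 - Δ_1) = 12
Natural end conditions: σ_0 = σ_3 = 0.
Solving: σ_0 = 0, σ_1 = 76/5, σ_2 = -4/5, σ_3 = 0.
On [2, 3], g(t) = 8 - 203/15·(t - 2) + 0·(t - 2)² + 38/15·(t - 2)³.
With (t - 2) = 3/4: g(11/4) = -173/160.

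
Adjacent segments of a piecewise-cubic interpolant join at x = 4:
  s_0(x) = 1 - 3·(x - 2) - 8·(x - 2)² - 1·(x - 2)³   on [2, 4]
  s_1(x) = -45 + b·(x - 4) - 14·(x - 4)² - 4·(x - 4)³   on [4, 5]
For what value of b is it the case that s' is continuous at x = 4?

s_0'(x) = -3 - 16·(x - 2) - 3·(x - 2)², so s_0'(4) = -47. On the right, s_1'(4) = b, so b = -47.

-47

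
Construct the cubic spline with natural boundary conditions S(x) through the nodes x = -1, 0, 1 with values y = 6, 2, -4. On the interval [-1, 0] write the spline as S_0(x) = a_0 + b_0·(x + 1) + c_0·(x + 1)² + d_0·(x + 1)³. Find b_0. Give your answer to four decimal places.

-3.5000

With M_i denoting the second derivative at x_i, h_i = 1, 1, and Δ_i = (y_(i+1) − y_i)/h_i = -4, -6:
  1·M_0 + 4·M_1 + 1·M_2 = 6(Δ_1 - Δ_0) = -12
Natural end conditions: M_0 = M_2 = 0.
Solving the tridiagonal system: M_0 = 0, M_1 = -3, M_2 = 0.
On [-1, 0], with S_0(x) = a_0 + b_0·(x + 1) + c_0·(x + 1)² + d_0·(x + 1)³: c_0 = M_0/2 = 0, d_0 = (M_1 - M_0)/(6h_0) = -1/2, b_0 = Δ_0 - h_0(2M_0 + M_1)/6 = -7/2.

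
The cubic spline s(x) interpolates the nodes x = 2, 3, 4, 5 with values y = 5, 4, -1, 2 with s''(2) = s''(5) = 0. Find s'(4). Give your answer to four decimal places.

-1.8000

Let m_i = s''(x_i). Step sizes h_i = 1, 1, 1; slopes of the chords Δ_i = (y_(i+1) - y_i)/h_i = -1, -5, 3.
  1·m_0 + 4·m_1 + 1·m_2 = 6(Δ_1 - Δ_0) = -24
  1·m_1 + 4·m_2 + 1·m_3 = 6(Δ_2 - Δ_1) = 48
Natural end conditions: m_0 = m_3 = 0.
Hence m_0 = 0, m_1 = -48/5, m_2 = 72/5, m_3 = 0.
On [4, 5], s'(x) = b_2 + 2c_2·(x - 4) + 3d_2·(x - 4)² with b_2 = Δ_2 - h_2(2m_2 + m_3)/6 = -9/5, c_2 = m_2/2 = 36/5, d_2 = (m_3 - m_2)/(6h_2) = -12/5. So s'(4) = -9/5.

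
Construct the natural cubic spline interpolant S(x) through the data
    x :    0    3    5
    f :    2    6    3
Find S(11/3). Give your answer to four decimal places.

Let M_i = S''(x_i). Step sizes h_i = 3, 2; slopes of the chords Δ_i = (y_(i+1) - y_i)/h_i = 4/3, -3/2.
  3·M_0 + 10·M_1 + 2·M_2 = 6(Δ_1 - Δ_0) = -17
Natural end conditions: M_0 = M_2 = 0.
Forward elimination and back-substitution give M_0 = 0, M_1 = -17/10, M_2 = 0.
On [3, 5], S(x) = 6 - 11/30·(x - 3) - 17/20·(x - 3)² + 17/120·(x - 3)³.
With (x - 3) = 2/3: S(11/3) = 439/81.

5.4198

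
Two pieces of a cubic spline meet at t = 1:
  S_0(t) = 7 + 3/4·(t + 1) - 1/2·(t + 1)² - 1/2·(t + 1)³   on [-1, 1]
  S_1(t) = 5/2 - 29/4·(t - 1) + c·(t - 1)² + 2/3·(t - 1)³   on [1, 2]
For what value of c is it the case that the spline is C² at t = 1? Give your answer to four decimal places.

-3.5000

S_0''(t) = -1 - 3·(t + 1), so S_0''(1) = -7. On the right, S_1''(1) = 2c, so c = -7/2.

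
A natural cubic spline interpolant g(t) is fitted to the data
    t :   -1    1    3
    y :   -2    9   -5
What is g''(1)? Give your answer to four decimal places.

-9.3750

Write M_i for g''(x_i). With h_i = 2, 2 and divided differences Δ_i = 11/2, -7, the continuity of g' gives the tridiagonal system
  2·M_0 + 8·M_1 + 2·M_2 = 6(Δ_1 - Δ_0) = -75
Natural end conditions: M_0 = M_2 = 0.
Solving: M_0 = 0, M_1 = -75/8, M_2 = 0.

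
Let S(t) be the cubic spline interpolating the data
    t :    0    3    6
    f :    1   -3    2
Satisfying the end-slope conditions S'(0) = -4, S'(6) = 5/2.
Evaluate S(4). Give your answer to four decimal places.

-1.9815

Let M_i = S''(x_i). Step sizes h_i = 3, 3; slopes of the chords Δ_i = (y_(i+1) - y_i)/h_i = -4/3, 5/3.
  3·M_0 + 12·M_1 + 3·M_2 = 6(Δ_1 - Δ_0) = 18
Clamped end conditions give two more equations: 2h_0·M_0 + h_0·M_1 = 6(Δ_0 - S'(0)) = 16 and h_1·M_1 + 2h_1·M_2 = 6(S'(6) - Δ_1) = 5.
Hence M_0 = 9/4, M_1 = 5/6, M_2 = 5/12.
On [3, 6], S(t) = -3 + 5/8·(t - 3) + 5/12·(t - 3)² - 5/216·(t - 3)³.
With (t - 3) = 1: S(4) = -107/54.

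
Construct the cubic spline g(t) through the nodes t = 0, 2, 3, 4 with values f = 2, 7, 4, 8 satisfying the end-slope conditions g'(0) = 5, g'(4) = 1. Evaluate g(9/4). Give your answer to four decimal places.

Let σ_i = g''(x_i). Step sizes h_i = 2, 1, 1; slopes of the chords Δ_i = (y_(i+1) - y_i)/h_i = 5/2, -3, 4.
  2·σ_0 + 6·σ_1 + 1·σ_2 = 6(Δ_1 - Δ_0) = -33
  1·σ_1 + 4·σ_2 + 1·σ_3 = 6(Δ_2 - Δ_1) = 42
Clamped end conditions give two more equations: 2h_0·σ_0 + h_0·σ_1 = 6(Δ_0 - g'(0)) = -15 and h_2·σ_2 + 2h_2·σ_3 = 6(g'(4) - Δ_2) = -18.
Solving the tridiagonal system: σ_0 = 1/2, σ_1 = -17/2, σ_2 = 17, σ_3 = -35/2.
On [2, 3], g(t) = 7 - 3·(t - 2) - 17/4·(t - 2)² + 17/4·(t - 2)³.
With (t - 2) = 1/4: g(9/4) = 1549/256.

6.0508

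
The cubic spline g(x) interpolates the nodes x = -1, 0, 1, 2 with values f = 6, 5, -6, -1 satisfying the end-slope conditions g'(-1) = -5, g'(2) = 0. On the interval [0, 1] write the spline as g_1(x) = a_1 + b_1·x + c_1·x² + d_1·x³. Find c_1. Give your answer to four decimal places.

Write M_i for g''(x_i). With h_i = 1, 1, 1 and divided differences Δ_i = -1, -11, 5, the continuity of g' gives the tridiagonal system
  1·M_0 + 4·M_1 + 1·M_2 = 6(Δ_1 - Δ_0) = -60
  1·M_1 + 4·M_2 + 1·M_3 = 6(Δ_2 - Δ_1) = 96
Clamped end conditions give two more equations: 2h_0·M_0 + h_0·M_1 = 6(Δ_0 - g'(-1)) = 24 and h_2·M_2 + 2h_2·M_3 = 6(g'(2) - Δ_2) = -30.
Forward elimination and back-substitution give M_0 = 422/15, M_1 = -484/15, M_2 = 614/15, M_3 = -532/15.
On [0, 1], with g_1(x) = a_1 + b_1·x + c_1·x² + d_1·x³: c_1 = M_1/2 = -242/15, d_1 = (M_2 - M_1)/(6h_1) = 61/5, b_1 = Δ_1 - h_1(2M_1 + M_2)/6 = -106/15.

-16.1333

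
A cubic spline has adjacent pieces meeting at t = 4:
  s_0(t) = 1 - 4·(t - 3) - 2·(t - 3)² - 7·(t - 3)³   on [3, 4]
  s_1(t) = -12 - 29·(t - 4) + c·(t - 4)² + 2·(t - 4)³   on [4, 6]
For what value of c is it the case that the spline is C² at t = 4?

s_0''(t) = -4 - 42·(t - 3), so s_0''(4) = -46. On the right, s_1''(4) = 2c, so c = -23.

-23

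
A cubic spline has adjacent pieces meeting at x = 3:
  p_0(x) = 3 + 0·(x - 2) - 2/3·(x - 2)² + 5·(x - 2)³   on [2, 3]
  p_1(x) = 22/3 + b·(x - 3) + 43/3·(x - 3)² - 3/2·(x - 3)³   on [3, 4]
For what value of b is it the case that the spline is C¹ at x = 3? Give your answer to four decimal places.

p_0'(x) = 0 - 4/3·(x - 2) + 15·(x - 2)², so p_0'(3) = 41/3. On the right, p_1'(3) = b, so b = 41/3.

13.6667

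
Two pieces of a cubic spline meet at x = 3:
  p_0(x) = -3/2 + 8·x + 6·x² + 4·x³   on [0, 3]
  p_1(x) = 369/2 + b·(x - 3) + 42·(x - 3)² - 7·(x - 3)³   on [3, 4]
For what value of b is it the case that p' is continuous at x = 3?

152

p_0'(x) = 8 + 12·x + 12·x², so p_0'(3) = 152. On the right, p_1'(3) = b, so b = 152.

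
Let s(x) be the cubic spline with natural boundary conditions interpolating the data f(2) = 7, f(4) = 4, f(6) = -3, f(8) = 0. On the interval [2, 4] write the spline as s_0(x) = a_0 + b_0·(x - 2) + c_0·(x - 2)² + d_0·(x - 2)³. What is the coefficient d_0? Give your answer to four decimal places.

Write M_i for s''(x_i). With h_i = 2, 2, 2 and divided differences Δ_i = -3/2, -7/2, 3/2, the continuity of s' gives the tridiagonal system
  2·M_0 + 8·M_1 + 2·M_2 = 6(Δ_1 - Δ_0) = -12
  2·M_1 + 8·M_2 + 2·M_3 = 6(Δ_2 - Δ_1) = 30
Natural end conditions: M_0 = M_3 = 0.
Solving: M_0 = 0, M_1 = -13/5, M_2 = 22/5, M_3 = 0.
On [2, 4], with s_0(x) = a_0 + b_0·(x - 2) + c_0·(x - 2)² + d_0·(x - 2)³: c_0 = M_0/2 = 0, d_0 = (M_1 - M_0)/(6h_0) = -13/60, b_0 = Δ_0 - h_0(2M_0 + M_1)/6 = -19/30.

-0.2167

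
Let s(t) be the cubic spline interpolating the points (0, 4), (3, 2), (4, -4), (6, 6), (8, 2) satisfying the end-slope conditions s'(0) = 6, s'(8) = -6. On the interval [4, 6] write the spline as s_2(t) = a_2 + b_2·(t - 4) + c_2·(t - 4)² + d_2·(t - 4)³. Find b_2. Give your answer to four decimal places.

-1.8500

With M_i denoting the second derivative at x_i, h_i = 3, 1, 2, 2, and Δ_i = (y_(i+1) − y_i)/h_i = -2/3, -6, 5, -2:
  3·M_0 + 8·M_1 + 1·M_2 = 6(Δ_1 - Δ_0) = -32
  1·M_1 + 6·M_2 + 2·M_3 = 6(Δ_2 - Δ_1) = 66
  2·M_2 + 8·M_3 + 2·M_4 = 6(Δ_3 - Δ_2) = -42
Clamped end conditions give two more equations: 2h_0·M_0 + h_0·M_1 = 6(Δ_0 - s'(0)) = -40 and h_3·M_3 + 2h_3·M_4 = 6(s'(8) - Δ_3) = -24.
Solving: M_0 = -1111/240, M_1 = -163/40, M_2 = 1159/80, M_3 = -337/40, M_4 = -143/80.
On [4, 6], with s_2(t) = a_2 + b_2·(t - 4) + c_2·(t - 4)² + d_2·(t - 4)³: c_2 = M_2/2 = 1159/160, d_2 = (M_3 - M_2)/(6h_2) = -611/320, b_2 = Δ_2 - h_2(2M_2 + M_3)/6 = -37/20.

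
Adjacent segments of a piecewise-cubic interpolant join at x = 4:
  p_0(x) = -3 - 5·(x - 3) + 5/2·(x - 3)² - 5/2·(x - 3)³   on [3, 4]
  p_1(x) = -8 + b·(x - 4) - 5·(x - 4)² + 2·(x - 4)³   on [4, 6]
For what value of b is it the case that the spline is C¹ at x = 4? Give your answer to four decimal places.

p_0'(x) = -5 + 5·(x - 3) - 15/2·(x - 3)², so p_0'(4) = -15/2. On the right, p_1'(4) = b, so b = -15/2.

-7.5000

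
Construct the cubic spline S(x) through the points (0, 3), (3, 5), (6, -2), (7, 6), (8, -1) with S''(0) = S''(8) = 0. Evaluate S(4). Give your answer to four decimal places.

-0.3849

Write M_i for S''(x_i). With h_i = 3, 3, 1, 1 and divided differences Δ_i = 2/3, -7/3, 8, -7, the continuity of S' gives the tridiagonal system
  3·M_0 + 12·M_1 + 3·M_2 = 6(Δ_1 - Δ_0) = -18
  3·M_1 + 8·M_2 + 1·M_3 = 6(Δ_2 - Δ_1) = 62
  1·M_2 + 4·M_3 + 1·M_4 = 6(Δ_3 - Δ_2) = -90
Natural end conditions: M_0 = M_4 = 0.
Solving the tridiagonal system: M_0 = 0, M_1 = -131/28, M_2 = 89/7, M_3 = -719/28, M_4 = 0.
On [3, 6], S(x) = 5 - 337/84·(x - 3) - 131/56·(x - 3)² + 487/504·(x - 3)³.
With (x - 3) = 1: S(4) = -97/252.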